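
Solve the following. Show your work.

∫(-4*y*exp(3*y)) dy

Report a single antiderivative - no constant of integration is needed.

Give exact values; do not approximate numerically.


Step 1. Integrate ∫(-4*y*exp(3*y)) dy by parts with u = y, dv = (-4*exp(3*y)) dy, so v = -4*exp(3*y)/3: now -4*y*exp(3*y)/3 + ∫(4*exp(3*y)/3) dy.
Step 2. Evaluate the standard form: now -4*y*exp(3*y)/3 + 4*exp(3*y)/9.
Answer: -4*y*exp(3*y)/3 + 4*exp(3*y)/9.


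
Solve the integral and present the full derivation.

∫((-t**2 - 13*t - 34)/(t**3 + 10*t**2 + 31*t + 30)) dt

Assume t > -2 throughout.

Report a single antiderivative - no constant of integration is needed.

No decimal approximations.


Step 1. Decompose ∫((-t**2 - 13*t - 34)/(t**3 + 10*t**2 + 31*t + 30)) dt by partial fractions, (-t**2 - 13*t - 34)/(t**3 + 10*t**2 + 31*t + 30) = 1/(t + 5) + 2/(t + 3) - 4/(t + 2): now ∫(-4/(t + 2)) dt + ∫(2/(t + 3)) dt + ∫(1/(t + 5)) dt.
Step 2. Evaluate the standard form [assuming t > -5]: now log(t + 5) + ∫(-4/(t + 2)) dt + ∫(2/(t + 3)) dt.
Step 3. Evaluate the standard form [assuming t > -2]: now -4*log(t + 2) + log(t + 5) + ∫(2/(t + 3)) dt.
Step 4. Evaluate the standard form [assuming t > -3]: now -4*log(t + 2) + 2*log(t + 3) + log(t + 5).
Answer: -4*log(t + 2) + 2*log(t + 3) + log(t + 5).


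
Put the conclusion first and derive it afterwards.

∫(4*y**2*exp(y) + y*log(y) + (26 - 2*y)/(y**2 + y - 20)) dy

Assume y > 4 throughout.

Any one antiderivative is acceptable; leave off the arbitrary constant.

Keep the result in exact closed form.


The answer is 4*y**2*exp(y) + y**2*log(y)/2 - y**2/4 - 8*y*exp(y) + 8*exp(y) + 2*log(y - 4) - 4*log(y + 5).
Step 1. Rewrite: now ∫(y*log(y)) dy + ∫(4*y**2*exp(y)) dy + ∫((26 - 2*y)/(y**2 + y - 20)) dy.
Step 2. Integrate ∫(y*log(y)) dy by parts with u = log(y), dv = (y) dy, so v = y**2/2 [assuming y > 0]: now y**2*log(y)/2 + ∫(-y/2) dy + ∫(4*y**2*exp(y)) dy + ∫((26 - 2*y)/(y**2 + y - 20)) dy.
Step 3. Evaluate the standard form: now y**2*log(y)/2 - y**2/4 + ∫(4*y**2*exp(y)) dy + ∫((26 - 2*y)/(y**2 + y - 20)) dy.
Step 4. Decompose ∫((26 - 2*y)/(y**2 + y - 20)) dy by partial fractions, (26 - 2*y)/(y**2 + y - 20) = -4/(y + 5) + 2/(y - 4): now y**2*log(y)/2 - y**2/4 + ∫(4*y**2*exp(y)) dy + ∫(2/(y - 4)) dy + ∫(-4/(y + 5)) dy.
Step 5. Evaluate the standard form [assuming y > 4]: now y**2*log(y)/2 - y**2/4 + 2*log(y - 4) + ∫(4*y**2*exp(y)) dy + ∫(-4/(y + 5)) dy.
Step 6. Evaluate the standard form [assuming y > -5]: now y**2*log(y)/2 - y**2/4 + 2*log(y - 4) - 4*log(y + 5) + ∫(4*y**2*exp(y)) dy.
Step 7. Integrate ∫(4*y**2*exp(y)) dy by parts with u = y**2, dv = (4*exp(y)) dy, so v = 4*exp(y): now 4*y**2*exp(y) + y**2*log(y)/2 - y**2/4 + 2*log(y - 4) - 4*log(y + 5) + ∫(-8*y*exp(y)) dy.
Step 8. Integrate ∫(-8*y*exp(y)) dy by parts with u = y, dv = (-8*exp(y)) dy, so v = -8*exp(y): now 4*y**2*exp(y) + y**2*log(y)/2 - y**2/4 - 8*y*exp(y) + 2*log(y - 4) - 4*log(y + 5) + ∫(8*exp(y)) dy.
Step 9. Evaluate the standard form: now 4*y**2*exp(y) + y**2*log(y)/2 - y**2/4 - 8*y*exp(y) + 8*exp(y) + 2*log(y - 4) - 4*log(y + 5).
Answer: 4*y**2*exp(y) + y**2*log(y)/2 - y**2/4 - 8*y*exp(y) + 8*exp(y) + 2*log(y - 4) - 4*log(y + 5).


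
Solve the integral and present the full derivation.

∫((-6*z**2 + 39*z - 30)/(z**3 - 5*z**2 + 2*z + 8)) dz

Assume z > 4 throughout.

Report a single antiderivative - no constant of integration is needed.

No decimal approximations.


Step 1. Decompose ∫((-6*z**2 + 39*z - 30)/(z**3 - 5*z**2 + 2*z + 8)) dz by partial fractions, (-6*z**2 + 39*z - 30)/(z**3 - 5*z**2 + 2*z + 8) = -5/(z + 1) - 4/(z - 2) + 3/(z - 4): now ∫(3/(z - 4)) dz + ∫(-4/(z - 2)) dz + ∫(-5/(z + 1)) dz.
Step 2. Evaluate the standard form [assuming z > 4]: now 3*log(z - 4) + ∫(-4/(z - 2)) dz + ∫(-5/(z + 1)) dz.
Step 3. Evaluate the standard form [assuming z > -1]: now 3*log(z - 4) - 5*log(z + 1) + ∫(-4/(z - 2)) dz.
Step 4. Evaluate the standard form [assuming z > 2]: now 3*log(z - 4) - 4*log(z - 2) - 5*log(z + 1).
Answer: 3*log(z - 4) - 4*log(z - 2) - 5*log(z + 1).


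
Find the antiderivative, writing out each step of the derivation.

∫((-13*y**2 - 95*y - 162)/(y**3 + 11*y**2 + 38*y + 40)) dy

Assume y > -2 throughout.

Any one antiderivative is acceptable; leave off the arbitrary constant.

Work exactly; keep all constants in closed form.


Step 1. Decompose ∫((-13*y**2 - 95*y - 162)/(y**3 + 11*y**2 + 38*y + 40)) dy by partial fractions, (-13*y**2 - 95*y - 162)/(y**3 + 11*y**2 + 38*y + 40) = -4/(y + 5) - 5/(y + 4) - 4/(y + 2): now ∫(-4/(y + 2)) dy + ∫(-5/(y + 4)) dy + ∫(-4/(y + 5)) dy.
Step 2. Evaluate the standard form [assuming y > -5]: now -4*log(y + 5) + ∫(-4/(y + 2)) dy + ∫(-5/(y + 4)) dy.
Step 3. Evaluate the standard form [assuming y > -2]: now -4*log(y + 2) - 4*log(y + 5) + ∫(-5/(y + 4)) dy.
Step 4. Evaluate the standard form [assuming y > -4]: now -4*log(y + 2) - 5*log(y + 4) - 4*log(y + 5).
Answer: -4*log(y + 2) - 5*log(y + 4) - 4*log(y + 5).


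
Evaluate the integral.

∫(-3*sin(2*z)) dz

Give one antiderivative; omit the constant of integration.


Answer: 3*cos(2*z)/2.


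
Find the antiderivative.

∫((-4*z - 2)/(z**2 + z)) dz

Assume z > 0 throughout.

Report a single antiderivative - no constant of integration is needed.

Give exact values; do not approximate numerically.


Answer: -2*log(z) - 2*log(z + 1).


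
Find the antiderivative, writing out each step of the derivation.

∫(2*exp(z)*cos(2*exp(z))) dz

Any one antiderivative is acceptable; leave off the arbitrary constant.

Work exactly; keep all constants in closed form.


Step 1. Substitute u = exp(z), turning ∫(2*exp(z)*cos(2*exp(z))) dz into ∫(2*cos(2*u)) du: now ∫(2*cos(2*u)) du.
Step 2. Evaluate the standard form: now sin(2*u).
Step 3. Substitute back u = exp(z): now sin(2*exp(z)).
Answer: sin(2*exp(z)).


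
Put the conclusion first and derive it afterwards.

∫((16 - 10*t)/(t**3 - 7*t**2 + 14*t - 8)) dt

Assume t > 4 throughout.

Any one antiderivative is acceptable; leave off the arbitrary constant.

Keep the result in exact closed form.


The answer is -4*log(t - 4) + 2*log(t - 2) + 2*log(t - 1).
Step 1. Decompose ∫((16 - 10*t)/(t**3 - 7*t**2 + 14*t - 8)) dt by partial fractions, (16 - 10*t)/(t**3 - 7*t**2 + 14*t - 8) = 2/(t - 1) + 2/(t - 2) - 4/(t - 4): now ∫(-4/(t - 4)) dt + ∫(2/(t - 2)) dt + ∫(2/(t - 1)) dt.
Step 2. Evaluate the standard form [assuming t > 1]: now 2*log(t - 1) + ∫(-4/(t - 4)) dt + ∫(2/(t - 2)) dt.
Step 3. Evaluate the standard form [assuming t > 2]: now 2*log(t - 2) + 2*log(t - 1) + ∫(-4/(t - 4)) dt.
Step 4. Evaluate the standard form [assuming t > 4]: now -4*log(t - 4) + 2*log(t - 2) + 2*log(t - 1).
Answer: -4*log(t - 4) + 2*log(t - 2) + 2*log(t - 1).


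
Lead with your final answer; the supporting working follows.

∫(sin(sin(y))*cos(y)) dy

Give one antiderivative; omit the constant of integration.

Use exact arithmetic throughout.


The answer is -cos(sin(y)).
Step 1. Substitute u = sin(y), turning ∫(sin(sin(y))*cos(y)) dy into ∫(sin(u)) du: now ∫(sin(u)) du.
Step 2. Evaluate the standard form: now -cos(u).
Step 3. Substitute back u = sin(y): now -cos(sin(y)).
Answer: -cos(sin(y)).


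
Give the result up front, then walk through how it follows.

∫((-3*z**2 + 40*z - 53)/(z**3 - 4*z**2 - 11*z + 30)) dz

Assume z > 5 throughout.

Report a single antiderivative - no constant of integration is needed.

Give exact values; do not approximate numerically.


The answer is 3*log(z - 5) - log(z - 2) - 5*log(z + 3).
Step 1. Decompose ∫((-3*z**2 + 40*z - 53)/(z**3 - 4*z**2 - 11*z + 30)) dz by partial fractions, (-3*z**2 + 40*z - 53)/(z**3 - 4*z**2 - 11*z + 30) = -5/(z + 3) - 1/(z - 2) + 3/(z - 5): now ∫(3/(z - 5)) dz + ∫(-1/(z - 2)) dz + ∫(-5/(z + 3)) dz.
Step 2. Evaluate the standard form [assuming z > 2]: now -log(z - 2) + ∫(3/(z - 5)) dz + ∫(-5/(z + 3)) dz.
Step 3. Evaluate the standard form [assuming z > 5]: now 3*log(z - 5) - log(z - 2) + ∫(-5/(z + 3)) dz.
Step 4. Evaluate the standard form [assuming z > -3]: now 3*log(z - 5) - log(z - 2) - 5*log(z + 3).
Answer: 3*log(z - 5) - log(z - 2) - 5*log(z + 3).


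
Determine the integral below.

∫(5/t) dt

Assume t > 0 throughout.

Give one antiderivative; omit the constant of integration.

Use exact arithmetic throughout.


Answer: 5*log(t).


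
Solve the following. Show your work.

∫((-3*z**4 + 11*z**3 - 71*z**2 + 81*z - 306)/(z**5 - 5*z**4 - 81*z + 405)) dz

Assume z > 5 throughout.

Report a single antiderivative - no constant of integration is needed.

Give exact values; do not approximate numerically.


Step 1. Decompose ∫((-3*z**4 + 11*z**3 - 71*z**2 + 81*z - 306)/(z**5 - 5*z**4 - 81*z + 405)) dz by partial fractions, (-3*z**4 + 11*z**3 - 71*z**2 + 81*z - 306)/(z**5 - 5*z**4 - 81*z + 405) = 1/(z**2 + 9) - 2/(z + 3) + 3/(z - 3) - 4/(z - 5): now ∫(-4/(z - 5)) dz + ∫(3/(z - 3)) dz + ∫(-2/(z + 3)) dz + ∫(1/(z**2 + 9)) dz.
Step 2. Evaluate the standard form [assuming z > -3]: now -2*log(z + 3) + ∫(-4/(z - 5)) dz + ∫(3/(z - 3)) dz + ∫(1/(z**2 + 9)) dz.
Step 3. Evaluate the standard form [assuming z > 3]: now 3*log(z - 3) - 2*log(z + 3) + ∫(-4/(z - 5)) dz + ∫(1/(z**2 + 9)) dz.
Step 4. Evaluate the standard form [assuming z > 5]: now -4*log(z - 5) + 3*log(z - 3) - 2*log(z + 3) + ∫(1/(z**2 + 9)) dz.
Step 5. Evaluate the standard form: now -4*log(z - 5) + 3*log(z - 3) - 2*log(z + 3) + atan(z/3)/3.
Answer: -4*log(z - 5) + 3*log(z - 3) - 2*log(z + 3) + atan(z/3)/3.


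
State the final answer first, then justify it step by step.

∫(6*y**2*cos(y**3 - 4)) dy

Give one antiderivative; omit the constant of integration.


The answer is 2*sin(y**3 - 4).
Step 1. Substitute u = y**3 - 4, turning ∫(6*y**2*cos(y**3 - 4)) dy into ∫(2*cos(u)) du: now ∫(2*cos(u)) du.
Step 2. Evaluate the standard form: now 2*sin(u).
Step 3. Substitute back u = y**3 - 4: now 2*sin(y**3 - 4).
Answer: 2*sin(y**3 - 4).


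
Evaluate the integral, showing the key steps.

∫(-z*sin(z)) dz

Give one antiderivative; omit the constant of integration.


Step 1. Integrate ∫(-z*sin(z)) dz by parts with u = z, dv = (-sin(z)) dz, so v = cos(z): now z*cos(z) + ∫(-cos(z)) dz.
Step 2. Evaluate the standard form: now z*cos(z) - sin(z).
Answer: z*cos(z) - sin(z).


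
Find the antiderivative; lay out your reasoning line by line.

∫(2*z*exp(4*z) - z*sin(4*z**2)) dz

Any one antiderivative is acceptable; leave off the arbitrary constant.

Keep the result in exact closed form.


Step 1. Rewrite: now ∫(2*z*exp(4*z)) dz + ∫(-z*sin(4*z**2)) dz.
Step 2. Substitute u = z**2, turning ∫(-z*sin(4*z**2)) dz into ∫(-sin(4*u)/2) du: now ∫(2*z*exp(4*z)) dz + ∫(-sin(4*u)/2) du.
Step 3. Evaluate the standard form: now cos(4*u)/8 + ∫(2*z*exp(4*z)) dz.
Step 4. Substitute back u = z**2: now cos(4*z**2)/8 + ∫(2*z*exp(4*z)) dz.
Step 5. Integrate ∫(2*z*exp(4*z)) dz by parts with u = z, dv = (2*exp(4*z)) dz, so v = exp(4*z)/2: now z*exp(4*z)/2 + cos(4*z**2)/8 + ∫(-exp(4*z)/2) dz.
Step 6. Evaluate the standard form: now z*exp(4*z)/2 - exp(4*z)/8 + cos(4*z**2)/8.
Answer: z*exp(4*z)/2 - exp(4*z)/8 + cos(4*z**2)/8.


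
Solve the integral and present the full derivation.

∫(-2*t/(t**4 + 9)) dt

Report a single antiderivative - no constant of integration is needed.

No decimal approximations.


Step 1. Substitute u = t**2, turning ∫(-2*t/(t**4 + 9)) dt into ∫(-1/(u**2 + 9)) du: now ∫(-1/(u**2 + 9)) du.
Step 2. Evaluate the standard form: now -atan(u/3)/3.
Step 3. Substitute back u = t**2: now -atan(t**2/3)/3.
Answer: -atan(t**2/3)/3.


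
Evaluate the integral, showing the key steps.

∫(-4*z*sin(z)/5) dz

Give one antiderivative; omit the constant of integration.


Step 1. Integrate ∫(-4*z*sin(z)/5) dz by parts with u = z, dv = (-4*sin(z)/5) dz, so v = 4*cos(z)/5: now 4*z*cos(z)/5 + ∫(-4*cos(z)/5) dz.
Step 2. Evaluate the standard form: now 4*z*cos(z)/5 - 4*sin(z)/5.
Answer: 4*z*cos(z)/5 - 4*sin(z)/5.


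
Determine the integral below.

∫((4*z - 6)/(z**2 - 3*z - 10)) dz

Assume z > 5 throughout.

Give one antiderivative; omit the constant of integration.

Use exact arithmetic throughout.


Answer: 2*log(z - 5) + 2*log(z + 2).


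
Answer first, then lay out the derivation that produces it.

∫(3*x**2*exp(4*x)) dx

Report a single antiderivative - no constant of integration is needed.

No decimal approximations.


The answer is 3*x**2*exp(4*x)/4 - 3*x*exp(4*x)/8 + 3*exp(4*x)/32.
Step 1. Integrate ∫(3*x**2*exp(4*x)) dx by parts with u = x**2, dv = (3*exp(4*x)) dx, so v = 3*exp(4*x)/4: now 3*x**2*exp(4*x)/4 + ∫(-3*x*exp(4*x)/2) dx.
Step 2. Integrate ∫(-3*x*exp(4*x)/2) dx by parts with u = x, dv = (-3*exp(4*x)/2) dx, so v = -3*exp(4*x)/8: now 3*x**2*exp(4*x)/4 - 3*x*exp(4*x)/8 + ∫(3*exp(4*x)/8) dx.
Step 3. Evaluate the standard form: now 3*x**2*exp(4*x)/4 - 3*x*exp(4*x)/8 + 3*exp(4*x)/32.
Answer: 3*x**2*exp(4*x)/4 - 3*x*exp(4*x)/8 + 3*exp(4*x)/32.


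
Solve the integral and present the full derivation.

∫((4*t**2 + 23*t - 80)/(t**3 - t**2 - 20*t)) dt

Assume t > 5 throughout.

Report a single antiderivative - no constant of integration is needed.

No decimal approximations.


Step 1. Decompose ∫((4*t**2 + 23*t - 80)/(t**3 - t**2 - 20*t)) dt by partial fractions, (4*t**2 + 23*t - 80)/(t**3 - t**2 - 20*t) = -3/(t + 4) + 3/(t - 5) + 4/t: now ∫(4/t) dt + ∫(3/(t - 5)) dt + ∫(-3/(t + 4)) dt.
Step 2. Evaluate the standard form [assuming t > 0]: now 4*log(t) + ∫(3/(t - 5)) dt + ∫(-3/(t + 4)) dt.
Step 3. Evaluate the standard form [assuming t > -4]: now 4*log(t) - 3*log(t + 4) + ∫(3/(t - 5)) dt.
Step 4. Evaluate the standard form [assuming t > 5]: now 4*log(t) + 3*log(t - 5) - 3*log(t + 4).
Answer: 4*log(t) + 3*log(t - 5) - 3*log(t + 4).


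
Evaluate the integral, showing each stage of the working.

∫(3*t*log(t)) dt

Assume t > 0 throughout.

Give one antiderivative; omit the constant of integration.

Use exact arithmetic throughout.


Step 1. Integrate ∫(3*t*log(t)) dt by parts with u = log(t), dv = (3*t) dt, so v = 3*t**2/2 [assuming t > 0]: now 3*t**2*log(t)/2 + ∫(-3*t/2) dt.
Step 2. Evaluate the standard form: now 3*t**2*log(t)/2 - 3*t**2/4.
Answer: 3*t**2*log(t)/2 - 3*t**2/4.


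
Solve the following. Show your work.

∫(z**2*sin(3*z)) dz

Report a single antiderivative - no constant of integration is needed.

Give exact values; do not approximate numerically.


Step 1. Integrate ∫(z**2*sin(3*z)) dz by parts with u = z**2, dv = (sin(3*z)) dz, so v = -cos(3*z)/3: now -z**2*cos(3*z)/3 + ∫(2*z*cos(3*z)/3) dz.
Step 2. Integrate ∫(2*z*cos(3*z)/3) dz by parts with u = z, dv = (2*cos(3*z)/3) dz, so v = 2*sin(3*z)/9: now -z**2*cos(3*z)/3 + 2*z*sin(3*z)/9 + ∫(-2*sin(3*z)/9) dz.
Step 3. Evaluate the standard form: now -z**2*cos(3*z)/3 + 2*z*sin(3*z)/9 + 2*cos(3*z)/27.
Answer: -z**2*cos(3*z)/3 + 2*z*sin(3*z)/9 + 2*cos(3*z)/27.


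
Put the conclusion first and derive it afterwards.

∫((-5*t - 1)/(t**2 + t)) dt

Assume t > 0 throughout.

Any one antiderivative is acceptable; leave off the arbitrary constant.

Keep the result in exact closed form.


The answer is -log(t) - 4*log(t + 1).
Step 1. Decompose ∫((-5*t - 1)/(t**2 + t)) dt by partial fractions, (-5*t - 1)/(t**2 + t) = -4/(t + 1) - 1/t: now ∫(-1/t) dt + ∫(-4/(t + 1)) dt.
Step 2. Evaluate the standard form [assuming t > -1]: now -4*log(t + 1) + ∫(-1/t) dt.
Step 3. Evaluate the standard form [assuming t > 0]: now -log(t) - 4*log(t + 1).
Answer: -log(t) - 4*log(t + 1).


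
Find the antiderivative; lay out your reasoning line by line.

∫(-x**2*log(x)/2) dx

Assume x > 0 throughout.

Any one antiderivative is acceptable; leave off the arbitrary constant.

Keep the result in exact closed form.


Step 1. Integrate ∫(-x**2*log(x)/2) dx by parts with u = log(x), dv = (-x**2/2) dx, so v = -x**3/6 [assuming x > 0]: now -x**3*log(x)/6 + ∫(x**2/6) dx.
Step 2. Evaluate the standard form: now -x**3*log(x)/6 + x**3/18.
Answer: -x**3*log(x)/6 + x**3/18.


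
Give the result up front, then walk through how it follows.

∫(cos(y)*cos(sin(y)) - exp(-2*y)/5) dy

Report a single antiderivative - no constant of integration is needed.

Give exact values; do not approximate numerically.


The answer is sin(sin(y)) + exp(-2*y)/10.
Step 1. Rewrite: now ∫(cos(y)*cos(sin(y))) dy + ∫(-exp(-2*y)/5) dy.
Step 2. Evaluate the standard form: now ∫(cos(y)*cos(sin(y))) dy + exp(-2*y)/10.
Step 3. Substitute u = sin(y), turning ∫(cos(y)*cos(sin(y))) dy into ∫(cos(u)) du: now ∫(cos(u)) du + exp(-2*y)/10.
Step 4. Evaluate the standard form: now sin(u) + exp(-2*y)/10.
Step 5. Substitute back u = sin(y): now sin(sin(y)) + exp(-2*y)/10.
Answer: sin(sin(y)) + exp(-2*y)/10.


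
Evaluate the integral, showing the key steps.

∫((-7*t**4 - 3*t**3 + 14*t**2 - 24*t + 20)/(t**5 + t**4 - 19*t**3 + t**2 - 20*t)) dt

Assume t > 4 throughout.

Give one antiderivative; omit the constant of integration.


Step 1. Decompose ∫((-7*t**4 - 3*t**3 + 14*t**2 - 24*t + 20)/(t**5 + t**4 - 19*t**3 + t**2 - 20*t)) dt by partial fractions, (-7*t**4 - 3*t**3 + 14*t**2 - 24*t + 20)/(t**5 + t**4 - 19*t**3 + t**2 - 20*t) = 1/(t**2 + 1) - 3/(t + 5) - 3/(t - 4) - 1/t: now ∫(-1/t) dt + ∫(-3/(t - 4)) dt + ∫(-3/(t + 5)) dt + ∫(1/(t**2 + 1)) dt.
Step 2. Evaluate the standard form [assuming t > 4]: now -3*log(t - 4) + ∫(-1/t) dt + ∫(-3/(t + 5)) dt + ∫(1/(t**2 + 1)) dt.
Step 3. Evaluate the standard form [assuming t > -5]: now -3*log(t - 4) - 3*log(t + 5) + ∫(-1/t) dt + ∫(1/(t**2 + 1)) dt.
Step 4. Evaluate the standard form [assuming t > 0]: now -log(t) - 3*log(t - 4) - 3*log(t + 5) + ∫(1/(t**2 + 1)) dt.
Step 5. Evaluate the standard form: now -log(t) - 3*log(t - 4) - 3*log(t + 5) + atan(t).
Answer: -log(t) - 3*log(t - 4) - 3*log(t + 5) + atan(t).


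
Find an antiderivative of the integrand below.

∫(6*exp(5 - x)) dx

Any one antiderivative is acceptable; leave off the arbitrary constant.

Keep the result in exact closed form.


Answer: -6*exp(5 - x).


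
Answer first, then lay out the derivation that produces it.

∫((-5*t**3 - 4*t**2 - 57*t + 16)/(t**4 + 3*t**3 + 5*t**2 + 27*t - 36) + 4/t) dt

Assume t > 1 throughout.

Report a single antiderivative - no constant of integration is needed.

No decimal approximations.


The answer is 4*log(t) - log(t - 1) - 4*log(t + 4) - 4*atan(t/3)/3.
Step 1. Rewrite: now ∫(4/t) dt + ∫((-5*t**3 - 4*t**2 - 57*t + 16)/(t**4 + 3*t**3 + 5*t**2 + 27*t - 36)) dt.
Step 2. Evaluate the standard form [assuming t > 0]: now 4*log(t) + ∫((-5*t**3 - 4*t**2 - 57*t + 16)/(t**4 + 3*t**3 + 5*t**2 + 27*t - 36)) dt.
Step 3. Decompose ∫((-5*t**3 - 4*t**2 - 57*t + 16)/(t**4 + 3*t**3 + 5*t**2 + 27*t - 36)) dt by partial fractions, (-5*t**3 - 4*t**2 - 57*t + 16)/(t**4 + 3*t**3 + 5*t**2 + 27*t - 36) = -4/(t**2 + 9) - 4/(t + 4) - 1/(t - 1): now 4*log(t) + ∫(-1/(t - 1)) dt + ∫(-4/(t + 4)) dt + ∫(-4/(t**2 + 9)) dt.
Step 4. Evaluate the standard form [assuming t > -4]: now 4*log(t) - 4*log(t + 4) + ∫(-1/(t - 1)) dt + ∫(-4/(t**2 + 9)) dt.
Step 5. Evaluate the standard form [assuming t > 1]: now 4*log(t) - log(t - 1) - 4*log(t + 4) + ∫(-4/(t**2 + 9)) dt.
Step 6. Evaluate the standard form: now 4*log(t) - log(t - 1) - 4*log(t + 4) - 4*atan(t/3)/3.
Answer: 4*log(t) - log(t - 1) - 4*log(t + 4) - 4*atan(t/3)/3.


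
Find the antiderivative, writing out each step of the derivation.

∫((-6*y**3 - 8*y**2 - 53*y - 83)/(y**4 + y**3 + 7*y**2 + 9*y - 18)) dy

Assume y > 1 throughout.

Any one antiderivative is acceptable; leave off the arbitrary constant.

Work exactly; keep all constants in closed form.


Step 1. Decompose ∫((-6*y**3 - 8*y**2 - 53*y - 83)/(y**4 + y**3 + 7*y**2 + 9*y - 18)) dy by partial fractions, (-6*y**3 - 8*y**2 - 53*y - 83)/(y**4 + y**3 + 7*y**2 + 9*y - 18) = 1/(y**2 + 9) - 1/(y + 2) - 5/(y - 1): now ∫(-5/(y - 1)) dy + ∫(-1/(y + 2)) dy + ∫(1/(y**2 + 9)) dy.
Step 2. Evaluate the standard form [assuming y > -2]: now -log(y + 2) + ∫(-5/(y - 1)) dy + ∫(1/(y**2 + 9)) dy.
Step 3. Evaluate the standard form [assuming y > 1]: now -5*log(y - 1) - log(y + 2) + ∫(1/(y**2 + 9)) dy.
Step 4. Evaluate the standard form: now -5*log(y - 1) - log(y + 2) + atan(y/3)/3.
Answer: -5*log(y - 1) - log(y + 2) + atan(y/3)/3.


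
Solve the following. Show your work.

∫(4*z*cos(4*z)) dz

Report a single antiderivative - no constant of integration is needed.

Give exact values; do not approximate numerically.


Step 1. Integrate ∫(4*z*cos(4*z)) dz by parts with u = z, dv = (4*cos(4*z)) dz, so v = sin(4*z): now z*sin(4*z) + ∫(-sin(4*z)) dz.
Step 2. Evaluate the standard form: now z*sin(4*z) + cos(4*z)/4.
Answer: z*sin(4*z) + cos(4*z)/4.


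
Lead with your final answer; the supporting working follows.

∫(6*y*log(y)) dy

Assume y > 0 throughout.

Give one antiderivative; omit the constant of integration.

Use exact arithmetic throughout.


The answer is 3*y**2*log(y) - 3*y**2/2.
Step 1. Integrate ∫(6*y*log(y)) dy by parts with u = log(y), dv = (6*y) dy, so v = 3*y**2 [assuming y > 0]: now 3*y**2*log(y) + ∫(-3*y) dy.
Step 2. Evaluate the standard form: now 3*y**2*log(y) - 3*y**2/2.
Answer: 3*y**2*log(y) - 3*y**2/2.


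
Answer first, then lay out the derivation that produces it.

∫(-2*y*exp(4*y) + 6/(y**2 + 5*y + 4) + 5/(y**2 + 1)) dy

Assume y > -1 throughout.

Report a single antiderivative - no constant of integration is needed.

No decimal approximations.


The answer is -y*exp(4*y)/2 + exp(4*y)/8 + 2*log(y + 1) - 2*log(y + 4) + 5*atan(y).
Step 1. Rewrite: now ∫(-2*y*exp(4*y)) dy + ∫(5/(y**2 + 1)) dy + ∫(6/(y**2 + 5*y + 4)) dy.
Step 2. Evaluate the standard form: now 5*atan(y) + ∫(-2*y*exp(4*y)) dy + ∫(6/(y**2 + 5*y + 4)) dy.
Step 3. Integrate ∫(-2*y*exp(4*y)) dy by parts with u = y, dv = (-2*exp(4*y)) dy, so v = -exp(4*y)/2: now -y*exp(4*y)/2 + 5*atan(y) + ∫(6/(y**2 + 5*y + 4)) dy + ∫(exp(4*y)/2) dy.
Step 4. Evaluate the standard form: now -y*exp(4*y)/2 + exp(4*y)/8 + 5*atan(y) + ∫(6/(y**2 + 5*y + 4)) dy.
Step 5. Decompose ∫(6/(y**2 + 5*y + 4)) dy by partial fractions, 6/(y**2 + 5*y + 4) = -2/(y + 4) + 2/(y + 1): now -y*exp(4*y)/2 + exp(4*y)/8 + 5*atan(y) + ∫(2/(y + 1)) dy + ∫(-2/(y + 4)) dy.
Step 6. Evaluate the standard form [assuming y > -1]: now -y*exp(4*y)/2 + exp(4*y)/8 + 2*log(y + 1) + 5*atan(y) + ∫(-2/(y + 4)) dy.
Step 7. Evaluate the standard form [assuming y > -4]: now -y*exp(4*y)/2 + exp(4*y)/8 + 2*log(y + 1) - 2*log(y + 4) + 5*atan(y).
Answer: -y*exp(4*y)/2 + exp(4*y)/8 + 2*log(y + 1) - 2*log(y + 4) + 5*atan(y).


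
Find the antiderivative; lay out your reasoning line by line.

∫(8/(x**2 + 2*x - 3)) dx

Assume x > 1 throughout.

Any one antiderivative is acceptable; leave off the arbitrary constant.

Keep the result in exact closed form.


Step 1. Decompose ∫(8/(x**2 + 2*x - 3)) dx by partial fractions, 8/(x**2 + 2*x - 3) = -2/(x + 3) + 2/(x - 1): now ∫(2/(x - 1)) dx + ∫(-2/(x + 3)) dx.
Step 2. Evaluate the standard form [assuming x > 1]: now 2*log(x - 1) + ∫(-2/(x + 3)) dx.
Step 3. Evaluate the standard form [assuming x > -3]: now 2*log(x - 1) - 2*log(x + 3).
Answer: 2*log(x - 1) - 2*log(x + 3).


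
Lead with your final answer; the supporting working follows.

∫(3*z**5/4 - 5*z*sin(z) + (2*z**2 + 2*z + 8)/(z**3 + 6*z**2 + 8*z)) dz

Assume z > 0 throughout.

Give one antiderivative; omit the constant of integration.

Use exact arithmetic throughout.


The answer is z**6/8 + 5*z*cos(z) + log(z) - 3*log(z + 2) + 4*log(z + 4) - 5*sin(z).
Step 1. Rewrite: now ∫(3*z**5/4) dz + ∫(-5*z*sin(z)) dz + ∫((2*z**2 + 2*z + 8)/(z**3 + 6*z**2 + 8*z)) dz.
Step 2. Integrate ∫(-5*z*sin(z)) dz by parts with u = z, dv = (-5*sin(z)) dz, so v = 5*cos(z): now 5*z*cos(z) + ∫(3*z**5/4) dz + ∫((2*z**2 + 2*z + 8)/(z**3 + 6*z**2 + 8*z)) dz + ∫(-5*cos(z)) dz.
Step 3. Evaluate the standard form: now 5*z*cos(z) - 5*sin(z) + ∫(3*z**5/4) dz + ∫((2*z**2 + 2*z + 8)/(z**3 + 6*z**2 + 8*z)) dz.
Step 4. Decompose ∫((2*z**2 + 2*z + 8)/(z**3 + 6*z**2 + 8*z)) dz by partial fractions, (2*z**2 + 2*z + 8)/(z**3 + 6*z**2 + 8*z) = 4/(z + 4) - 3/(z + 2) + 1/z: now 5*z*cos(z) - 5*sin(z) + ∫(1/z) dz + ∫(3*z**5/4) dz + ∫(-3/(z + 2)) dz + ∫(4/(z + 4)) dz.
Step 5. Evaluate the standard form [assuming z > -2]: now 5*z*cos(z) - 3*log(z + 2) - 5*sin(z) + ∫(1/z) dz + ∫(3*z**5/4) dz + ∫(4/(z + 4)) dz.
Step 6. Evaluate the standard form [assuming z > -4]: now 5*z*cos(z) - 3*log(z + 2) + 4*log(z + 4) - 5*sin(z) + ∫(1/z) dz + ∫(3*z**5/4) dz.
Step 7. Evaluate the standard form [assuming z > 0]: now 5*z*cos(z) + log(z) - 3*log(z + 2) + 4*log(z + 4) - 5*sin(z) + ∫(3*z**5/4) dz.
Step 8. Evaluate the standard form: now z**6/8 + 5*z*cos(z) + log(z) - 3*log(z + 2) + 4*log(z + 4) - 5*sin(z).
Answer: z**6/8 + 5*z*cos(z) + log(z) - 3*log(z + 2) + 4*log(z + 4) - 5*sin(z).


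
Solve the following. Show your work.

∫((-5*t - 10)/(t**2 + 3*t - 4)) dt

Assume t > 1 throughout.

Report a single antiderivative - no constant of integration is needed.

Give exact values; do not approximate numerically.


Step 1. Decompose ∫((-5*t - 10)/(t**2 + 3*t - 4)) dt by partial fractions, (-5*t - 10)/(t**2 + 3*t - 4) = -2/(t + 4) - 3/(t - 1): now ∫(-3/(t - 1)) dt + ∫(-2/(t + 4)) dt.
Step 2. Evaluate the standard form [assuming t > -4]: now -2*log(t + 4) + ∫(-3/(t - 1)) dt.
Step 3. Evaluate the standard form [assuming t > 1]: now -3*log(t - 1) - 2*log(t + 4).
Answer: -3*log(t - 1) - 2*log(t + 4).


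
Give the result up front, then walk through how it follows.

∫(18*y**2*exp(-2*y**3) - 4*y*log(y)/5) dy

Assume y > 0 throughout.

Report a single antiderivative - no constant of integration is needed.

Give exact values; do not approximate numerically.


The answer is -2*y**2*log(y)/5 + y**2/5 - 3*exp(-2*y**3).
Step 1. Rewrite: now ∫(-4*y*log(y)/5) dy + ∫(18*y**2*exp(-2*y**3)) dy.
Step 2. Integrate ∫(-4*y*log(y)/5) dy by parts with u = log(y), dv = (-4*y/5) dy, so v = -2*y**2/5 [assuming y > 0]: now -2*y**2*log(y)/5 + ∫(2*y/5) dy + ∫(18*y**2*exp(-2*y**3)) dy.
Step 3. Evaluate the standard form: now -2*y**2*log(y)/5 + y**2/5 + ∫(18*y**2*exp(-2*y**3)) dy.
Step 4. Substitute u = y**3, turning ∫(18*y**2*exp(-2*y**3)) dy into ∫(6*exp(-2*u)) du: now -2*y**2*log(y)/5 + y**2/5 + ∫(6*exp(-2*u)) du.
Step 5. Evaluate the standard form: now -2*y**2*log(y)/5 + y**2/5 - 3*exp(-2*u).
Step 6. Substitute back u = y**3: now -2*y**2*log(y)/5 + y**2/5 - 3*exp(-2*y**3).
Answer: -2*y**2*log(y)/5 + y**2/5 - 3*exp(-2*y**3).


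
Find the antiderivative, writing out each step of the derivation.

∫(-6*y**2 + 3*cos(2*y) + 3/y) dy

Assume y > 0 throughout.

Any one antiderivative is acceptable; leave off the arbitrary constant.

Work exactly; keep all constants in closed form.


Step 1. Rewrite: now ∫(3/y) dy + ∫(-6*y**2) dy + ∫(3*cos(2*y)) dy.
Step 2. Evaluate the standard form: now -2*y**3 + ∫(3/y) dy + ∫(3*cos(2*y)) dy.
Step 3. Evaluate the standard form [assuming y > 0]: now -2*y**3 + 3*log(y) + ∫(3*cos(2*y)) dy.
Step 4. Evaluate the standard form: now -2*y**3 + 3*log(y) + 3*sin(2*y)/2.
Answer: -2*y**3 + 3*log(y) + 3*sin(2*y)/2.


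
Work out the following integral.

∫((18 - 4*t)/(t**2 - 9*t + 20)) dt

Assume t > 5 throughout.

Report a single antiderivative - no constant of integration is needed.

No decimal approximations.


Answer: -2*log(t - 5) - 2*log(t - 4).


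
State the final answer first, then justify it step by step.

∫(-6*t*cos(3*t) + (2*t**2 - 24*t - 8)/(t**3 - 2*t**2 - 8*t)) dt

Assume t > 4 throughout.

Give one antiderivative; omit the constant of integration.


The answer is -2*t*sin(3*t) + log(t) - 3*log(t - 4) + 4*log(t + 2) - 2*cos(3*t)/3.
Step 1. Rewrite: now ∫(-6*t*cos(3*t)) dt + ∫((2*t**2 - 24*t - 8)/(t**3 - 2*t**2 - 8*t)) dt.
Step 2. Integrate ∫(-6*t*cos(3*t)) dt by parts with u = t, dv = (-6*cos(3*t)) dt, so v = -2*sin(3*t): now -2*t*sin(3*t) + ∫((2*t**2 - 24*t - 8)/(t**3 - 2*t**2 - 8*t)) dt + ∫(2*sin(3*t)) dt.
Step 3. Evaluate the standard form: now -2*t*sin(3*t) - 2*cos(3*t)/3 + ∫((2*t**2 - 24*t - 8)/(t**3 - 2*t**2 - 8*t)) dt.
Step 4. Decompose ∫((2*t**2 - 24*t - 8)/(t**3 - 2*t**2 - 8*t)) dt by partial fractions, (2*t**2 - 24*t - 8)/(t**3 - 2*t**2 - 8*t) = 4/(t + 2) - 3/(t - 4) + 1/t: now -2*t*sin(3*t) - 2*cos(3*t)/3 + ∫(1/t) dt + ∫(-3/(t - 4)) dt + ∫(4/(t + 2)) dt.
Step 5. Evaluate the standard form [assuming t > -2]: now -2*t*sin(3*t) + 4*log(t + 2) - 2*cos(3*t)/3 + ∫(1/t) dt + ∫(-3/(t - 4)) dt.
Step 6. Evaluate the standard form [assuming t > 0]: now -2*t*sin(3*t) + log(t) + 4*log(t + 2) - 2*cos(3*t)/3 + ∫(-3/(t - 4)) dt.
Step 7. Evaluate the standard form [assuming t > 4]: now -2*t*sin(3*t) + log(t) - 3*log(t - 4) + 4*log(t + 2) - 2*cos(3*t)/3.
Answer: -2*t*sin(3*t) + log(t) - 3*log(t - 4) + 4*log(t + 2) - 2*cos(3*t)/3.


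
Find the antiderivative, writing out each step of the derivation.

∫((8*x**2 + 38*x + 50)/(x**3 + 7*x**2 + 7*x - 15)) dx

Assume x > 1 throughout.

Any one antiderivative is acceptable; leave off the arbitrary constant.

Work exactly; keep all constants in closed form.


Step 1. Decompose ∫((8*x**2 + 38*x + 50)/(x**3 + 7*x**2 + 7*x - 15)) dx by partial fractions, (8*x**2 + 38*x + 50)/(x**3 + 7*x**2 + 7*x - 15) = 5/(x + 5) - 1/(x + 3) + 4/(x - 1): now ∫(4/(x - 1)) dx + ∫(-1/(x + 3)) dx + ∫(5/(x + 5)) dx.
Step 2. Evaluate the standard form [assuming x > -5]: now 5*log(x + 5) + ∫(4/(x - 1)) dx + ∫(-1/(x + 3)) dx.
Step 3. Evaluate the standard form [assuming x > -3]: now -log(x + 3) + 5*log(x + 5) + ∫(4/(x - 1)) dx.
Step 4. Evaluate the standard form [assuming x > 1]: now 4*log(x - 1) - log(x + 3) + 5*log(x + 5).
Answer: 4*log(x - 1) - log(x + 3) + 5*log(x + 5).


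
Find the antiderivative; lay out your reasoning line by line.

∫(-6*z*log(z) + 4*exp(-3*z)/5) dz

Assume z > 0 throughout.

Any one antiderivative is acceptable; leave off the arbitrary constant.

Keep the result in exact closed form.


Step 1. Rewrite: now ∫(-6*z*log(z)) dz + ∫(4*exp(-3*z)/5) dz.
Step 2. Integrate ∫(-6*z*log(z)) dz by parts with u = log(z), dv = (-6*z) dz, so v = -3*z**2 [assuming z > 0]: now -3*z**2*log(z) + ∫(3*z) dz + ∫(4*exp(-3*z)/5) dz.
Step 3. Evaluate the standard form: now -3*z**2*log(z) + 3*z**2/2 + ∫(4*exp(-3*z)/5) dz.
Step 4. Evaluate the standard form: now -3*z**2*log(z) + 3*z**2/2 - 4*exp(-3*z)/15.
Answer: -3*z**2*log(z) + 3*z**2/2 - 4*exp(-3*z)/15.


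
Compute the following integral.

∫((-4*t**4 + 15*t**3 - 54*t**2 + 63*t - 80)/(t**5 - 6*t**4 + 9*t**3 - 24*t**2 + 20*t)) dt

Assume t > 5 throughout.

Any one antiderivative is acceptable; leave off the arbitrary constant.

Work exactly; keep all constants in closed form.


Answer: -4*log(t) - 3*log(t - 5) + 3*log(t - 1) + 3*atan(t/2)/2.


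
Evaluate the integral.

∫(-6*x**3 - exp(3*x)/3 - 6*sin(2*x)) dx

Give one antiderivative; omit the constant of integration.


Answer: -3*x**4/2 - exp(3*x)/9 + 3*cos(2*x).


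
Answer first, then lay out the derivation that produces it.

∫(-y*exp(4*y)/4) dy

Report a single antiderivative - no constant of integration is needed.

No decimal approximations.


The answer is -y*exp(4*y)/16 + exp(4*y)/64.
Step 1. Integrate ∫(-y*exp(4*y)/4) dy by parts with u = y, dv = (-exp(4*y)/4) dy, so v = -exp(4*y)/16: now -y*exp(4*y)/16 + ∫(exp(4*y)/16) dy.
Step 2. Evaluate the standard form: now -y*exp(4*y)/16 + exp(4*y)/64.
Answer: -y*exp(4*y)/16 + exp(4*y)/64.


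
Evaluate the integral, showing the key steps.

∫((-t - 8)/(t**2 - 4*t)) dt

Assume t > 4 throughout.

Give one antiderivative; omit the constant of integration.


Step 1. Decompose ∫((-t - 8)/(t**2 - 4*t)) dt by partial fractions, (-t - 8)/(t**2 - 4*t) = -3/(t - 4) + 2/t: now ∫(2/t) dt + ∫(-3/(t - 4)) dt.
Step 2. Evaluate the standard form [assuming t > 0]: now 2*log(t) + ∫(-3/(t - 4)) dt.
Step 3. Evaluate the standard form [assuming t > 4]: now 2*log(t) - 3*log(t - 4).
Answer: 2*log(t) - 3*log(t - 4).


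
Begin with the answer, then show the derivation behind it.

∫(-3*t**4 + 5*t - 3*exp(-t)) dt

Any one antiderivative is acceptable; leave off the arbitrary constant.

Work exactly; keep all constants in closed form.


The answer is -3*t**5/5 + 5*t**2/2 + 3*exp(-t).
Step 1. Rewrite: now ∫(5*t) dt + ∫(-3*t**4) dt + ∫(-3*exp(-t)) dt.
Step 2. Evaluate the standard form: now -3*t**5/5 + ∫(5*t) dt + ∫(-3*exp(-t)) dt.
Step 3. Evaluate the standard form: now -3*t**5/5 + ∫(5*t) dt + 3*exp(-t).
Step 4. Evaluate the standard form: now -3*t**5/5 + 5*t**2/2 + 3*exp(-t).
Answer: -3*t**5/5 + 5*t**2/2 + 3*exp(-t).


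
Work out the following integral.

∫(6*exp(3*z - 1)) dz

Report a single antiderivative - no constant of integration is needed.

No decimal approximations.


Answer: 2*exp(3*z - 1).


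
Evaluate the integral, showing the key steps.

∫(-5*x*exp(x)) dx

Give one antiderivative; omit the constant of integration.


Step 1. Integrate ∫(-5*x*exp(x)) dx by parts with u = x, dv = (-5*exp(x)) dx, so v = -5*exp(x): now -5*x*exp(x) + ∫(5*exp(x)) dx.
Step 2. Evaluate the standard form: now -5*x*exp(x) + 5*exp(x).
Answer: -5*x*exp(x) + 5*exp(x).


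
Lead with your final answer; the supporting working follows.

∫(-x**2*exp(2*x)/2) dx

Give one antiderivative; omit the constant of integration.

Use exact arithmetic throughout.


The answer is -x**2*exp(2*x)/4 + x*exp(2*x)/4 - exp(2*x)/8.
Step 1. Integrate ∫(-x**2*exp(2*x)/2) dx by parts with u = x**2, dv = (-exp(2*x)/2) dx, so v = -exp(2*x)/4: now -x**2*exp(2*x)/4 + ∫(x*exp(2*x)/2) dx.
Step 2. Integrate ∫(x*exp(2*x)/2) dx by parts with u = x, dv = (exp(2*x)/2) dx, so v = exp(2*x)/4: now -x**2*exp(2*x)/4 + x*exp(2*x)/4 + ∫(-exp(2*x)/4) dx.
Step 3. Evaluate the standard form: now -x**2*exp(2*x)/4 + x*exp(2*x)/4 - exp(2*x)/8.
Answer: -x**2*exp(2*x)/4 + x*exp(2*x)/4 - exp(2*x)/8.


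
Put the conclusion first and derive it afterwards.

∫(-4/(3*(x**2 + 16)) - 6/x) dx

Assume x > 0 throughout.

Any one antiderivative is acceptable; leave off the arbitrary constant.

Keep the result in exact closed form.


The answer is -6*log(x) - atan(x/4)/3.
Step 1. Rewrite: now ∫(-6/x) dx + ∫(-4/(3*(x**2 + 16))) dx.
Step 2. Evaluate the standard form [assuming x > 0]: now -6*log(x) + ∫(-4/(3*(x**2 + 16))) dx.
Step 3. Evaluate the standard form: now -6*log(x) - atan(x/4)/3.
Answer: -6*log(x) - atan(x/4)/3.


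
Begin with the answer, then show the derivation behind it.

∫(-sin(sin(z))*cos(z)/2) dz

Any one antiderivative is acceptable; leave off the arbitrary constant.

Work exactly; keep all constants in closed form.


The answer is cos(sin(z))/2.
Step 1. Substitute u = sin(z), turning ∫(-sin(sin(z))*cos(z)/2) dz into ∫(-sin(u)/2) du: now ∫(-sin(u)/2) du.
Step 2. Evaluate the standard form: now cos(u)/2.
Step 3. Substitute back u = sin(z): now cos(sin(z))/2.
Answer: cos(sin(z))/2.


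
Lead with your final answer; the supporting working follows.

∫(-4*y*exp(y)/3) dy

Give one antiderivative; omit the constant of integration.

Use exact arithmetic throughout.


The answer is -4*y*exp(y)/3 + 4*exp(y)/3.
Step 1. Integrate ∫(-4*y*exp(y)/3) dy by parts with u = y, dv = (-4*exp(y)/3) dy, so v = -4*exp(y)/3: now -4*y*exp(y)/3 + ∫(4*exp(y)/3) dy.
Step 2. Evaluate the standard form: now -4*y*exp(y)/3 + 4*exp(y)/3.
Answer: -4*y*exp(y)/3 + 4*exp(y)/3.


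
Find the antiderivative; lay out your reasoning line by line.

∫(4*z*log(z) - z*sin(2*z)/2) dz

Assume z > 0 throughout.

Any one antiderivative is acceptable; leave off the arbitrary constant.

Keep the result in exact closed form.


Step 1. Rewrite: now ∫(4*z*log(z)) dz + ∫(-z*sin(2*z)/2) dz.
Step 2. Integrate ∫(-z*sin(2*z)/2) dz by parts with u = z, dv = (-sin(2*z)/2) dz, so v = cos(2*z)/4: now z*cos(2*z)/4 + ∫(4*z*log(z)) dz + ∫(-cos(2*z)/4) dz.
Step 3. Evaluate the standard form: now z*cos(2*z)/4 - sin(2*z)/8 + ∫(4*z*log(z)) dz.
Step 4. Integrate ∫(4*z*log(z)) dz by parts with u = log(z), dv = (4*z) dz, so v = 2*z**2 [assuming z > 0]: now 2*z**2*log(z) + z*cos(2*z)/4 - sin(2*z)/8 + ∫(-2*z) dz.
Step 5. Evaluate the standard form: now 2*z**2*log(z) - z**2 + z*cos(2*z)/4 - sin(2*z)/8.
Answer: 2*z**2*log(z) - z**2 + z*cos(2*z)/4 - sin(2*z)/8.


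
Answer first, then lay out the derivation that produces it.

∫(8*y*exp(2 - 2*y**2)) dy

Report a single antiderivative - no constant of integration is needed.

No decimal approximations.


The answer is -2*exp(2 - 2*y**2).
Step 1. Substitute u = y**2 - 1, turning ∫(8*y*exp(2 - 2*y**2)) dy into ∫(4*exp(-2*u)) du: now ∫(4*exp(-2*u)) du.
Step 2. Evaluate the standard form: now -2*exp(-2*u).
Step 3. Substitute back u = y**2 - 1: now -2*exp(2 - 2*y**2).
Answer: -2*exp(2 - 2*y**2).


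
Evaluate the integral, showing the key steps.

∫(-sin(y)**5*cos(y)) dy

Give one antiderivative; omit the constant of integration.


Step 1. Substitute u = sin(y), turning ∫(-sin(y)**5*cos(y)) dy into ∫(-u**5) du: now ∫(-u**5) du.
Step 2. Evaluate the standard form: now -u**6/6.
Step 3. Substitute back u = sin(y): now -sin(y)**6/6.
Answer: -sin(y)**6/6.


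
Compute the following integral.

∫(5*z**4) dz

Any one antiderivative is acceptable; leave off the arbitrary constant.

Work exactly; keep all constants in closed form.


Answer: z**5.


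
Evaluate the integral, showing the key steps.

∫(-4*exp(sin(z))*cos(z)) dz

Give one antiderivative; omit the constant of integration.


Step 1. Substitute u = sin(z), turning ∫(-4*exp(sin(z))*cos(z)) dz into ∫(-4*exp(u)) du: now ∫(-4*exp(u)) du.
Step 2. Evaluate the standard form: now -4*exp(u).
Step 3. Substitute back u = sin(z): now -4*exp(sin(z)).
Answer: -4*exp(sin(z)).


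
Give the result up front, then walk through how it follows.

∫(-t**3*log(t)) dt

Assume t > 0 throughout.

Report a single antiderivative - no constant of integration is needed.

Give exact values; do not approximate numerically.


The answer is -t**4*log(t)/4 + t**4/16.
Step 1. Integrate ∫(-t**3*log(t)) dt by parts with u = log(t), dv = (-t**3) dt, so v = -t**4/4 [assuming t > 0]: now -t**4*log(t)/4 + ∫(t**3/4) dt.
Step 2. Evaluate the standard form: now -t**4*log(t)/4 + t**4/16.
Answer: -t**4*log(t)/4 + t**4/16.


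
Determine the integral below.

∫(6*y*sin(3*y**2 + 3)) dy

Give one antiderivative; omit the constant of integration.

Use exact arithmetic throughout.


Answer: -cos(3*y**2 + 3).


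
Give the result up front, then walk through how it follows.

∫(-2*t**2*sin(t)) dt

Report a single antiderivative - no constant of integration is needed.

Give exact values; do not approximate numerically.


The answer is 2*t**2*cos(t) - 4*t*sin(t) - 4*cos(t).
Step 1. Integrate ∫(-2*t**2*sin(t)) dt by parts with u = t**2, dv = (-2*sin(t)) dt, so v = 2*cos(t): now 2*t**2*cos(t) + ∫(-4*t*cos(t)) dt.
Step 2. Integrate ∫(-4*t*cos(t)) dt by parts with u = t, dv = (-4*cos(t)) dt, so v = -4*sin(t): now 2*t**2*cos(t) - 4*t*sin(t) + ∫(4*sin(t)) dt.
Step 3. Evaluate the standard form: now 2*t**2*cos(t) - 4*t*sin(t) - 4*cos(t).
Answer: 2*t**2*cos(t) - 4*t*sin(t) - 4*cos(t).


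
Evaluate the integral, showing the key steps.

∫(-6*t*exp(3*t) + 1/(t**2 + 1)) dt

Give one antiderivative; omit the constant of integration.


Step 1. Rewrite: now ∫(-6*t*exp(3*t)) dt + ∫(1/(t**2 + 1)) dt.
Step 2. Integrate ∫(-6*t*exp(3*t)) dt by parts with u = t, dv = (-6*exp(3*t)) dt, so v = -2*exp(3*t): now -2*t*exp(3*t) + ∫(1/(t**2 + 1)) dt + ∫(2*exp(3*t)) dt.
Step 3. Evaluate the standard form: now -2*t*exp(3*t) + 2*exp(3*t)/3 + ∫(1/(t**2 + 1)) dt.
Step 4. Evaluate the standard form: now -2*t*exp(3*t) + 2*exp(3*t)/3 + atan(t).
Answer: -2*t*exp(3*t) + 2*exp(3*t)/3 + atan(t).


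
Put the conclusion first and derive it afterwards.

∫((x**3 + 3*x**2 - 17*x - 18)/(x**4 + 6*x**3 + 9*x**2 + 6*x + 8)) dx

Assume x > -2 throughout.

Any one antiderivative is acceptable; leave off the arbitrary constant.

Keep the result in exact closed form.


The answer is 2*log(x + 2) - log(x + 4) - 3*atan(x).
Step 1. Decompose ∫((x**3 + 3*x**2 - 17*x - 18)/(x**4 + 6*x**3 + 9*x**2 + 6*x + 8)) dx by partial fractions, (x**3 + 3*x**2 - 17*x - 18)/(x**4 + 6*x**3 + 9*x**2 + 6*x + 8) = -3/(x**2 + 1) - 1/(x + 4) + 2/(x + 2): now ∫(2/(x + 2)) dx + ∫(-1/(x + 4)) dx + ∫(-3/(x**2 + 1)) dx.
Step 2. Evaluate the standard form [assuming x > -4]: now -log(x + 4) + ∫(2/(x + 2)) dx + ∫(-3/(x**2 + 1)) dx.
Step 3. Evaluate the standard form [assuming x > -2]: now 2*log(x + 2) - log(x + 4) + ∫(-3/(x**2 + 1)) dx.
Step 4. Evaluate the standard form: now 2*log(x + 2) - log(x + 4) - 3*atan(x).
Answer: 2*log(x + 2) - log(x + 4) - 3*atan(x).
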